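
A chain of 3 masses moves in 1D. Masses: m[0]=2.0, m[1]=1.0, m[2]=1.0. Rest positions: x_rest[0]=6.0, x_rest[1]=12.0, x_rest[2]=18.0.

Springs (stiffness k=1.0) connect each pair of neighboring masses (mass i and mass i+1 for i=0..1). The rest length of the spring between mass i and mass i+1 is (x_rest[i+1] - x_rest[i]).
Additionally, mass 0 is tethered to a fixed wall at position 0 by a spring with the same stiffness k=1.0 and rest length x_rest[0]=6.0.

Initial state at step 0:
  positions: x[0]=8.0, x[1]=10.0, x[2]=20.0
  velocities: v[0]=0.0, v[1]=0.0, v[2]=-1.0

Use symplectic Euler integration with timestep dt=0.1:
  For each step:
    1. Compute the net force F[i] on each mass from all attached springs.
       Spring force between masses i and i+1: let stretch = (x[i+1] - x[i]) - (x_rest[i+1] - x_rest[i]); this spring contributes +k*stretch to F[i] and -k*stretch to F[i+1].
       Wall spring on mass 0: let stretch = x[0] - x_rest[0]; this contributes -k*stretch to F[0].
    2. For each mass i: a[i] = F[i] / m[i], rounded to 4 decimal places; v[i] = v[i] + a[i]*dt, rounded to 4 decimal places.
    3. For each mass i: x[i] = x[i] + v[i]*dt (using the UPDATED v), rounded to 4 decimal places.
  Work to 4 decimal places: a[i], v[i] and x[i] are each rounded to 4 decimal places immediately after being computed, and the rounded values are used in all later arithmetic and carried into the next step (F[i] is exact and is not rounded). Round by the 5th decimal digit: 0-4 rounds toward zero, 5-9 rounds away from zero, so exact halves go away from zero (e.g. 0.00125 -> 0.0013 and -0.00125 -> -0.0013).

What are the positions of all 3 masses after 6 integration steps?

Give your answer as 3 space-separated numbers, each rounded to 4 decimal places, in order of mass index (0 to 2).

Answer: 7.4173 11.4910 18.6750

Derivation:
Step 0: x=[8.0000 10.0000 20.0000] v=[0.0000 0.0000 -1.0000]
Step 1: x=[7.9700 10.0800 19.8600] v=[-0.3000 0.8000 -1.4000]
Step 2: x=[7.9107 10.2367 19.6822] v=[-0.5930 1.5670 -1.7780]
Step 3: x=[7.8235 10.4646 19.4699] v=[-0.8722 2.2790 -2.1226]
Step 4: x=[7.7104 10.7561 19.2276] v=[-1.1313 2.9154 -2.4231]
Step 5: x=[7.5740 11.1019 18.9606] v=[-1.3645 3.4580 -2.6703]
Step 6: x=[7.4173 11.4910 18.6750] v=[-1.5668 3.8911 -2.8562]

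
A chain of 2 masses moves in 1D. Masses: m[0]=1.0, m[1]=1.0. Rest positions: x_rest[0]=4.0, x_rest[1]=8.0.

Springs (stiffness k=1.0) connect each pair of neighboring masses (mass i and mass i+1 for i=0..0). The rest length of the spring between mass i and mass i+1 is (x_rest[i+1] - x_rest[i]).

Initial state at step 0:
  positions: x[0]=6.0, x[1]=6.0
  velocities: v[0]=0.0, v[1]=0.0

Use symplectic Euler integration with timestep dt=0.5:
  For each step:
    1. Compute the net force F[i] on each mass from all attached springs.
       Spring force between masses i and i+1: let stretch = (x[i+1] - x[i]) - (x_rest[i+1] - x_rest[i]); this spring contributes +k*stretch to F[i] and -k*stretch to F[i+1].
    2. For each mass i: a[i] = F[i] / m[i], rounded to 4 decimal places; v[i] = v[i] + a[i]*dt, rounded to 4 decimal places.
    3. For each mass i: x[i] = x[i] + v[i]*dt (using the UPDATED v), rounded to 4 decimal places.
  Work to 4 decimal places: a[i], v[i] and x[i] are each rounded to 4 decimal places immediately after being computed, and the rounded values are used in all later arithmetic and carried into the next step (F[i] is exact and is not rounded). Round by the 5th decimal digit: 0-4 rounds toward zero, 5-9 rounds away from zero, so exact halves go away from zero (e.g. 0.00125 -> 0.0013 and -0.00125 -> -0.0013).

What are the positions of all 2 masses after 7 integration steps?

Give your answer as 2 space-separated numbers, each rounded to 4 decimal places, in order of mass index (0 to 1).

Step 0: x=[6.0000 6.0000] v=[0.0000 0.0000]
Step 1: x=[5.0000 7.0000] v=[-2.0000 2.0000]
Step 2: x=[3.5000 8.5000] v=[-3.0000 3.0000]
Step 3: x=[2.2500 9.7500] v=[-2.5000 2.5000]
Step 4: x=[1.8750 10.1250] v=[-0.7500 0.7500]
Step 5: x=[2.5625 9.4375] v=[1.3750 -1.3750]
Step 6: x=[3.9688 8.0313] v=[2.8125 -2.8125]
Step 7: x=[5.3907 6.6094] v=[2.8438 -2.8438]

Answer: 5.3907 6.6094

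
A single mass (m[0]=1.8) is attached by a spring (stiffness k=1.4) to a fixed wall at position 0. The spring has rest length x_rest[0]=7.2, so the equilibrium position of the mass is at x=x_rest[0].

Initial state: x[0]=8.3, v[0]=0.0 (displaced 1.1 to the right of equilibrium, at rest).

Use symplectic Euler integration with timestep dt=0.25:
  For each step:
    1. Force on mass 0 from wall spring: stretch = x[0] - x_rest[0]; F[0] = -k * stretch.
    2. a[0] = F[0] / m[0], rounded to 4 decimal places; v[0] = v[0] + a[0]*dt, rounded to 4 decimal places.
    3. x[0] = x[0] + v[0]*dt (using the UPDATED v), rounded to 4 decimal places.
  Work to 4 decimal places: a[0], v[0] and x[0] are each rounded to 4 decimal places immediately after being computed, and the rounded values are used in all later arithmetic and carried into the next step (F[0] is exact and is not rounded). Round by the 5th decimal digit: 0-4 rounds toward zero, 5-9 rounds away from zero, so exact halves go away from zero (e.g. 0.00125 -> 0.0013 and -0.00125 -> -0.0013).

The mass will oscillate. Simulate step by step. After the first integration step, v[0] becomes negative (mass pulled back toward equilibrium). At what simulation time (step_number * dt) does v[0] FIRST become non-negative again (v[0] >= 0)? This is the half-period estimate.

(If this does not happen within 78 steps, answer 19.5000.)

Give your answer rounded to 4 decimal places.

Step 0: x=[8.3000] v=[0.0000]
Step 1: x=[8.2465] v=[-0.2139]
Step 2: x=[8.1422] v=[-0.4174]
Step 3: x=[7.9921] v=[-0.6006]
Step 4: x=[7.8035] v=[-0.7546]
Step 5: x=[7.5855] v=[-0.8720]
Step 6: x=[7.3488] v=[-0.9470]
Step 7: x=[7.1048] v=[-0.9759]
Step 8: x=[6.8655] v=[-0.9574]
Step 9: x=[6.6424] v=[-0.8924]
Step 10: x=[6.4464] v=[-0.7840]
Step 11: x=[6.2870] v=[-0.6375]
Step 12: x=[6.1720] v=[-0.4600]
Step 13: x=[6.1070] v=[-0.2601]
Step 14: x=[6.0951] v=[-0.0476]
Step 15: x=[6.1369] v=[0.1673]
First v>=0 after going negative at step 15, time=3.7500

Answer: 3.7500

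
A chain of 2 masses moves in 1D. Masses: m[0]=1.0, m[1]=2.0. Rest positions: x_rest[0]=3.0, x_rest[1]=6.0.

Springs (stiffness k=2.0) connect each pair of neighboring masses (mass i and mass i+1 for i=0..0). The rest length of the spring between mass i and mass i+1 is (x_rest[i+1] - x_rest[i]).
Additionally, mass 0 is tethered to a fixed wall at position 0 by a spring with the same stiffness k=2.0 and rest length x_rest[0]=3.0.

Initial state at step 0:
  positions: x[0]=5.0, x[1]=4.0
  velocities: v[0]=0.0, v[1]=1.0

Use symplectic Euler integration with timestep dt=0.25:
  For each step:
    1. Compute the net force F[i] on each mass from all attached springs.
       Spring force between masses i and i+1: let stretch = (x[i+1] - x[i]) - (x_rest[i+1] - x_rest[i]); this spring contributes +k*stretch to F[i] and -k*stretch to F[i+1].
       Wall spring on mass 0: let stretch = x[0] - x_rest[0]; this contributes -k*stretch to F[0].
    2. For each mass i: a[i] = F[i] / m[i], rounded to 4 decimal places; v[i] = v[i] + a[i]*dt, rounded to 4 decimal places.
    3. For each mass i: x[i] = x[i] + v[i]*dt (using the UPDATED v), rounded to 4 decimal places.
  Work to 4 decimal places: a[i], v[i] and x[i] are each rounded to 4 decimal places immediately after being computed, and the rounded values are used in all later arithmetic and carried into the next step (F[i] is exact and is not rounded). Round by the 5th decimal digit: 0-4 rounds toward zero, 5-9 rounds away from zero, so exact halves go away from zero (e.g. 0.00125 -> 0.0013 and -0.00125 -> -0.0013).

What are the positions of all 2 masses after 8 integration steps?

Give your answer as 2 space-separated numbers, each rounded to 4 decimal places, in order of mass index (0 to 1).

Step 0: x=[5.0000 4.0000] v=[0.0000 1.0000]
Step 1: x=[4.2500 4.5000] v=[-3.0000 2.0000]
Step 2: x=[3.0000 5.1719] v=[-5.0000 2.6875]
Step 3: x=[1.6465 5.8955] v=[-5.4141 2.8945]
Step 4: x=[0.6183 6.5411] v=[-4.1129 2.5823]
Step 5: x=[0.2531 7.0040] v=[-1.4607 1.8516]
Step 6: x=[0.7002 7.2325] v=[1.7882 0.9139]
Step 7: x=[1.8763 7.2402] v=[4.7043 0.0308]
Step 8: x=[3.4883 7.1002] v=[6.4481 -0.5602]

Answer: 3.4883 7.1002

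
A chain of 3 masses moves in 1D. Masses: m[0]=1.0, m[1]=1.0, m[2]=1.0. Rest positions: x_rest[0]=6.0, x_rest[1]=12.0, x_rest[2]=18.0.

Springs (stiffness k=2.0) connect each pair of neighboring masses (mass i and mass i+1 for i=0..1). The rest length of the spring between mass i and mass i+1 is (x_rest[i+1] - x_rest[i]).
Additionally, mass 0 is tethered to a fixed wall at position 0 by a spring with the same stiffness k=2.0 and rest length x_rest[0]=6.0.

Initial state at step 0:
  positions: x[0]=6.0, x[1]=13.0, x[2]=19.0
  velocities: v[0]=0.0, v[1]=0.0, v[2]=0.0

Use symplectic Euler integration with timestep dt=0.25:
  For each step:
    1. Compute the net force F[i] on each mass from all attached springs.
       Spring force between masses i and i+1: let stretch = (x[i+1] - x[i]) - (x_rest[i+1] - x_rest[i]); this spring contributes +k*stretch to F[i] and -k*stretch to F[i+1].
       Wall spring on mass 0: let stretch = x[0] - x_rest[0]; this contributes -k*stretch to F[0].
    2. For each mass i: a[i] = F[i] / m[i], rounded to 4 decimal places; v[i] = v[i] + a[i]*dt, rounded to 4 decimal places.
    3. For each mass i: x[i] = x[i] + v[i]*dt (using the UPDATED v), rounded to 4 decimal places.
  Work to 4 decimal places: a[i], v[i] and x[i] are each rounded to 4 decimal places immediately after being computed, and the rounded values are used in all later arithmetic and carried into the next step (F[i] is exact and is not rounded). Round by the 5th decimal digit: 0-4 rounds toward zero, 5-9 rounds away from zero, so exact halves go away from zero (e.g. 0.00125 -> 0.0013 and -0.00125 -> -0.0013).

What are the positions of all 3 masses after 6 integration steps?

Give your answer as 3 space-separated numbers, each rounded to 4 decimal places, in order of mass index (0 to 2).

Answer: 6.5416 12.3433 18.4239

Derivation:
Step 0: x=[6.0000 13.0000 19.0000] v=[0.0000 0.0000 0.0000]
Step 1: x=[6.1250 12.8750 19.0000] v=[0.5000 -0.5000 0.0000]
Step 2: x=[6.3281 12.6719 18.9844] v=[0.8125 -0.8125 -0.0625]
Step 3: x=[6.5332 12.4649 18.9297] v=[0.8204 -0.8282 -0.2188]
Step 4: x=[6.6631 12.3245 18.8169] v=[0.5197 -0.5617 -0.4512]
Step 5: x=[6.6678 12.2880 18.6426] v=[0.0189 -0.1462 -0.6974]
Step 6: x=[6.5416 12.3433 18.4239] v=[-0.5049 0.2210 -0.8747]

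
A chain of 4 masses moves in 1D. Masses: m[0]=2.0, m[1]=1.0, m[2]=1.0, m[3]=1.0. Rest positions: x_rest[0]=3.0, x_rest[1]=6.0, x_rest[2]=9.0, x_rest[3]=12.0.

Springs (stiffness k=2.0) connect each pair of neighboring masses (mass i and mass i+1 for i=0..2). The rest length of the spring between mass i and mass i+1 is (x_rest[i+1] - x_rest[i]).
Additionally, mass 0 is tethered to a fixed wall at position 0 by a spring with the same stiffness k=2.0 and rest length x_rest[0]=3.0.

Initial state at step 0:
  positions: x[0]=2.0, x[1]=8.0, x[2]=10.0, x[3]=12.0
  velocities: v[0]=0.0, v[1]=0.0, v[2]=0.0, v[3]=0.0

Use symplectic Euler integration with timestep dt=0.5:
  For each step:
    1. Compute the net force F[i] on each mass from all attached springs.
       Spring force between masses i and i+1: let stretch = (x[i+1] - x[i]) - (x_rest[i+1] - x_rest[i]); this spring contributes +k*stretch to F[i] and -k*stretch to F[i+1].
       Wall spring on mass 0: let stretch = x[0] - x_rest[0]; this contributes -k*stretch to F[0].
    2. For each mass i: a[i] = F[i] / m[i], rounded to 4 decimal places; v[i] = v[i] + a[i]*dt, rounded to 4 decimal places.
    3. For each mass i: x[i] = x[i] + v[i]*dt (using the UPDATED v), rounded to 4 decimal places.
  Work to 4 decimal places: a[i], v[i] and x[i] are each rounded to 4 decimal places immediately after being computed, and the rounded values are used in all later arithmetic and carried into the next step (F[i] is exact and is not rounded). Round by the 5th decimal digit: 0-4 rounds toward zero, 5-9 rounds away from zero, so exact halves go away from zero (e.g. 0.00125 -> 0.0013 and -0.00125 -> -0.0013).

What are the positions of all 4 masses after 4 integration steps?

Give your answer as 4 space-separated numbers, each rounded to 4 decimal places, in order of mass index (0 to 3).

Step 0: x=[2.0000 8.0000 10.0000 12.0000] v=[0.0000 0.0000 0.0000 0.0000]
Step 1: x=[3.0000 6.0000 10.0000 12.5000] v=[2.0000 -4.0000 0.0000 1.0000]
Step 2: x=[4.0000 4.5000 9.2500 13.2500] v=[2.0000 -3.0000 -1.5000 1.5000]
Step 3: x=[4.1250 5.1250 8.1250 13.5000] v=[0.2500 1.2500 -2.2500 0.5000]
Step 4: x=[3.4688 6.7500 8.1875 12.5625] v=[-1.3125 3.2500 0.1250 -1.8750]

Answer: 3.4688 6.7500 8.1875 12.5625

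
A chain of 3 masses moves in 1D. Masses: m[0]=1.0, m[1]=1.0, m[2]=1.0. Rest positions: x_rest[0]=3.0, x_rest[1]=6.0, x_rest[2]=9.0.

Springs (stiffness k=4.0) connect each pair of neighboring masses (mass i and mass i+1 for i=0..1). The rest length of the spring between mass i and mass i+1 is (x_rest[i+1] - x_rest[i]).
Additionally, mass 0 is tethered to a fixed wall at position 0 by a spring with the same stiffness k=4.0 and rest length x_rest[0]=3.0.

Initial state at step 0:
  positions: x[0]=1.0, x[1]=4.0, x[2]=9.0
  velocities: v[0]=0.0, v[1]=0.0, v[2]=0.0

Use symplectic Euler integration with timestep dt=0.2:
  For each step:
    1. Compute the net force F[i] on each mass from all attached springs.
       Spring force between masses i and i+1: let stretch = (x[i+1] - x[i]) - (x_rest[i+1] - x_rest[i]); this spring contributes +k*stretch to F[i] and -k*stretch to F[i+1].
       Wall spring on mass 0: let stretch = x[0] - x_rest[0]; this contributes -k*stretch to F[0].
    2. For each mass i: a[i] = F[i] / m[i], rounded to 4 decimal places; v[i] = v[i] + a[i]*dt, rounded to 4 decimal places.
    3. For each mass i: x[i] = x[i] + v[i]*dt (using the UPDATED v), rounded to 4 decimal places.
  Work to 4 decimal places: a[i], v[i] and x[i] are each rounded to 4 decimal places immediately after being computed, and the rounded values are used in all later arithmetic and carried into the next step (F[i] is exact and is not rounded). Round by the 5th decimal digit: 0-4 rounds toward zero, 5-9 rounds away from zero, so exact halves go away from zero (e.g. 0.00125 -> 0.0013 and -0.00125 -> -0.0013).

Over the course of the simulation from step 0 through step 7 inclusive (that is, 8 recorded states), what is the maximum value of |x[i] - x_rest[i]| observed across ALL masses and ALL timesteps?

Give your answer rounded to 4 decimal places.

Answer: 2.0322

Derivation:
Step 0: x=[1.0000 4.0000 9.0000] v=[0.0000 0.0000 0.0000]
Step 1: x=[1.3200 4.3200 8.6800] v=[1.6000 1.6000 -1.6000]
Step 2: x=[1.9088 4.8576 8.1424] v=[2.9440 2.6880 -2.6880]
Step 3: x=[2.6640 5.4490 7.5592] v=[3.7760 2.9568 -2.9158]
Step 4: x=[3.4386 5.9324 7.1184] v=[3.8728 2.4170 -2.2040]
Step 5: x=[4.0620 6.2066 6.9678] v=[3.1170 1.3708 -0.7528]
Step 6: x=[4.3786 6.2594 7.1754] v=[1.5831 0.2641 1.0382]
Step 7: x=[4.2956 6.1579 7.7165] v=[-0.4151 -0.5077 2.7054]
Max displacement = 2.0322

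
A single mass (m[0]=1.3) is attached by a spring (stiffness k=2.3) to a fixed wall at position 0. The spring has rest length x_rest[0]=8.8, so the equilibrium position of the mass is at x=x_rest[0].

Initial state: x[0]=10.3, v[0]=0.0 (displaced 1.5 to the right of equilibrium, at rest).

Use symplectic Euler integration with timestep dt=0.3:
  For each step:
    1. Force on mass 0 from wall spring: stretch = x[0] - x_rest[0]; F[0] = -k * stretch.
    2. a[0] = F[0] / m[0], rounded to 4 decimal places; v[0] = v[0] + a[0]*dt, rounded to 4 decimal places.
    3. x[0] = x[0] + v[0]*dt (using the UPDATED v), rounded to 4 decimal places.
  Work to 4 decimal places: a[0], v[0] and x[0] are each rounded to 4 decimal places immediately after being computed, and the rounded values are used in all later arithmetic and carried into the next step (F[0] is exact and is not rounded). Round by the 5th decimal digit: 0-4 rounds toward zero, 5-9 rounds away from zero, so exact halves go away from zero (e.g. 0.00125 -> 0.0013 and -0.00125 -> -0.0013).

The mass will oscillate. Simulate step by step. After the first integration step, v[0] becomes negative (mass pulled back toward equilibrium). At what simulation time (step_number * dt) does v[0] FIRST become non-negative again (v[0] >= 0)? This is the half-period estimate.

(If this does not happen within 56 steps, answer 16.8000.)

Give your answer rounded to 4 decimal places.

Answer: 2.4000

Derivation:
Step 0: x=[10.3000] v=[0.0000]
Step 1: x=[10.0612] v=[-0.7961]
Step 2: x=[9.6216] v=[-1.4655]
Step 3: x=[9.0511] v=[-1.9016]
Step 4: x=[8.4406] v=[-2.0349]
Step 5: x=[7.8874] v=[-1.8441]
Step 6: x=[7.4795] v=[-1.3597]
Step 7: x=[7.2819] v=[-0.6588]
Step 8: x=[7.3260] v=[0.1470]
First v>=0 after going negative at step 8, time=2.4000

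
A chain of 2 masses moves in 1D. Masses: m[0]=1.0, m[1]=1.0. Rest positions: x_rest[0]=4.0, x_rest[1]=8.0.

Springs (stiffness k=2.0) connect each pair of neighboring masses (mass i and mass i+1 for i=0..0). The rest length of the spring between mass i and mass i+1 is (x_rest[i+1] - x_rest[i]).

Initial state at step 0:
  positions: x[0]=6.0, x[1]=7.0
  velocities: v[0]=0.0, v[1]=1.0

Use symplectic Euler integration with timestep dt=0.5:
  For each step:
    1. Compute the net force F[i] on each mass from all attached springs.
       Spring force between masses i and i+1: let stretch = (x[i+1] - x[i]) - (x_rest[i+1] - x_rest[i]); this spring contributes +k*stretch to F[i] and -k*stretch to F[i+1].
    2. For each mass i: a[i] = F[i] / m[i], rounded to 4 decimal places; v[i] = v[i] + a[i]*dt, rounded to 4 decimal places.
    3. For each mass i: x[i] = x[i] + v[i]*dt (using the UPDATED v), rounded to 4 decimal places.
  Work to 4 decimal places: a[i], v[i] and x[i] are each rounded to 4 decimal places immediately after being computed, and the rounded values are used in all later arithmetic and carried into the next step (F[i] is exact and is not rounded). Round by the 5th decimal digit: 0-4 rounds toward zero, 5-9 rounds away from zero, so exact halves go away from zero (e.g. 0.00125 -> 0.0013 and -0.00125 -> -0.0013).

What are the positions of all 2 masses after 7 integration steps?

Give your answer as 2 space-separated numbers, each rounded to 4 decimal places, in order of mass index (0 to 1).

Answer: 6.0000 10.5000

Derivation:
Step 0: x=[6.0000 7.0000] v=[0.0000 1.0000]
Step 1: x=[4.5000 9.0000] v=[-3.0000 4.0000]
Step 2: x=[3.2500 10.7500] v=[-2.5000 3.5000]
Step 3: x=[3.7500 10.7500] v=[1.0000 0.0000]
Step 4: x=[5.7500 9.2500] v=[4.0000 -3.0000]
Step 5: x=[7.5000 8.0000] v=[3.5000 -2.5000]
Step 6: x=[7.5000 8.5000] v=[0.0000 1.0000]
Step 7: x=[6.0000 10.5000] v=[-3.0000 4.0000]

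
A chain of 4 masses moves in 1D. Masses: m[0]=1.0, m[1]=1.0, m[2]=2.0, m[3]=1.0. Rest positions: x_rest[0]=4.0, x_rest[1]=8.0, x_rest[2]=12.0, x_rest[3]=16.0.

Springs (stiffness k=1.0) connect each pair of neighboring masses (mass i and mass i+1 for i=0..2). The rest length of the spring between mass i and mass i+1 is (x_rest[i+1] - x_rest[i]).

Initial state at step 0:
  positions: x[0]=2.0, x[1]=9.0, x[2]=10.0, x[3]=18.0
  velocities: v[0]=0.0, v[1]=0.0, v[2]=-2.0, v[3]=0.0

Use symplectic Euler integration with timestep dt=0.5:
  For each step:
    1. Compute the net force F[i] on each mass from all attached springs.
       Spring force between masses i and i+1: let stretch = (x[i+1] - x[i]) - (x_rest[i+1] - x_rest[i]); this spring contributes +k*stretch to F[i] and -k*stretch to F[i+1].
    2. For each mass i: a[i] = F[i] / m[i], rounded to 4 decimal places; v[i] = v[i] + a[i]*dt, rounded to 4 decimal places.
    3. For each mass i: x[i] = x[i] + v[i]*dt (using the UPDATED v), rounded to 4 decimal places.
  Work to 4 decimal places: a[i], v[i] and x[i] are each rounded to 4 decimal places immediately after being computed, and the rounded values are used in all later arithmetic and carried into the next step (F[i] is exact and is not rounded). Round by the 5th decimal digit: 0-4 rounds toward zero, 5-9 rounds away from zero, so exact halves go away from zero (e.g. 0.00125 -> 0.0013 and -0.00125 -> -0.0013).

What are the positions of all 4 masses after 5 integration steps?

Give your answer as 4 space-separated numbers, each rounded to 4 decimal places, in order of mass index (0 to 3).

Answer: 2.0820 6.1517 9.9879 10.7909

Derivation:
Step 0: x=[2.0000 9.0000 10.0000 18.0000] v=[0.0000 0.0000 -2.0000 0.0000]
Step 1: x=[2.7500 7.5000 9.8750 17.0000] v=[1.5000 -3.0000 -0.2500 -2.0000]
Step 2: x=[3.6875 5.4063 10.3438 15.2188] v=[1.8750 -4.1875 0.9375 -3.5625]
Step 3: x=[4.0547 4.1172 10.8048 13.2188] v=[0.7344 -2.5782 0.9219 -4.0000]
Step 4: x=[3.4375 4.4844 10.7316 11.6153] v=[-1.2344 0.7344 -0.1465 -3.2070]
Step 5: x=[2.0820 6.1517 9.9879 10.7909] v=[-2.7110 3.3346 -1.4874 -1.6489]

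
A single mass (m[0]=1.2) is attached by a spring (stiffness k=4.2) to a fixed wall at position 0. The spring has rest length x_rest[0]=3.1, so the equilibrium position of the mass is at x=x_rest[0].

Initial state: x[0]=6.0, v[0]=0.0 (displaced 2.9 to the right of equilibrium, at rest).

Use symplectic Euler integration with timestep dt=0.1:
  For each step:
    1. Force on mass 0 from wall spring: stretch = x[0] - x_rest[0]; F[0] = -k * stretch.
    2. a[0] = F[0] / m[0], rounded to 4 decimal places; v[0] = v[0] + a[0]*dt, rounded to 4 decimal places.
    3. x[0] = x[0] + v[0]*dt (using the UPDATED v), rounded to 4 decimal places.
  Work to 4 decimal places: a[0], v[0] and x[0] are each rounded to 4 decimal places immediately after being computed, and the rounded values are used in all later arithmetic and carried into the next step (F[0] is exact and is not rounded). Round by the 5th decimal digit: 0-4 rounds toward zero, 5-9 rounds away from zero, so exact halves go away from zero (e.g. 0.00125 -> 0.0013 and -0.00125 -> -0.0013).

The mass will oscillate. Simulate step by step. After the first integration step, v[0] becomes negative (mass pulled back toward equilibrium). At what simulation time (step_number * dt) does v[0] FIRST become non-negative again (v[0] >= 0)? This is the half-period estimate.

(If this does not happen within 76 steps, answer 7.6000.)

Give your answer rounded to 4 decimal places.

Step 0: x=[6.0000] v=[0.0000]
Step 1: x=[5.8985] v=[-1.0150]
Step 2: x=[5.6991] v=[-1.9945]
Step 3: x=[5.4087] v=[-2.9042]
Step 4: x=[5.0375] v=[-3.7123]
Step 5: x=[4.5985] v=[-4.3904]
Step 6: x=[4.1070] v=[-4.9149]
Step 7: x=[3.5803] v=[-5.2674]
Step 8: x=[3.0368] v=[-5.4355]
Step 9: x=[2.4955] v=[-5.4134]
Step 10: x=[1.9753] v=[-5.2018]
Step 11: x=[1.4945] v=[-4.8082]
Step 12: x=[1.0699] v=[-4.2463]
Step 13: x=[0.7163] v=[-3.5358]
Step 14: x=[0.4462] v=[-2.7015]
Step 15: x=[0.2689] v=[-1.7727]
Step 16: x=[0.1907] v=[-0.7818]
Step 17: x=[0.2144] v=[0.2365]
First v>=0 after going negative at step 17, time=1.7000

Answer: 1.7000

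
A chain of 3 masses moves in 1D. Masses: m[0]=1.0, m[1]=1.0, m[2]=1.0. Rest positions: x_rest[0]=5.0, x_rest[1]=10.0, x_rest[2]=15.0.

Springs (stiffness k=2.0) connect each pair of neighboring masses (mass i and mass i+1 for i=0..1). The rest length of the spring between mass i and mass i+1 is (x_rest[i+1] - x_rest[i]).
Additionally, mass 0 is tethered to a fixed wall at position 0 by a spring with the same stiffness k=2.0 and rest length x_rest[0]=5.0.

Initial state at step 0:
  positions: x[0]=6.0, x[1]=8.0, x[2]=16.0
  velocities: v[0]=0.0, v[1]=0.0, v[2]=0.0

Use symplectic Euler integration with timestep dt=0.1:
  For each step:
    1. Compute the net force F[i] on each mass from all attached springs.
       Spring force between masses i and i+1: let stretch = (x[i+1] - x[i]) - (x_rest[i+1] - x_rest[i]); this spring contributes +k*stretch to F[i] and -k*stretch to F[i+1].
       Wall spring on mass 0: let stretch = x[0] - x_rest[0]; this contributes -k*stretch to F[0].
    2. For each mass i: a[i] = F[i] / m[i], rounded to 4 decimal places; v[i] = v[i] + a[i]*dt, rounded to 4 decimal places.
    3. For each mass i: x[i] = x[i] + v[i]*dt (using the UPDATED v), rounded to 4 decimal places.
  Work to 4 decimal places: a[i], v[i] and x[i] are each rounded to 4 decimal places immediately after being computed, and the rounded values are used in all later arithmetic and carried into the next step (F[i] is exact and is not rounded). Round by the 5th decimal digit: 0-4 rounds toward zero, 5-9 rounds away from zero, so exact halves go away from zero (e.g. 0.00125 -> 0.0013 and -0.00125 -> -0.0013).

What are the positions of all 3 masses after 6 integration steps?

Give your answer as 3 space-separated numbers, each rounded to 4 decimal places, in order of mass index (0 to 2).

Step 0: x=[6.0000 8.0000 16.0000] v=[0.0000 0.0000 0.0000]
Step 1: x=[5.9200 8.1200 15.9400] v=[-0.8000 1.2000 -0.6000]
Step 2: x=[5.7656 8.3524 15.8236] v=[-1.5440 2.3240 -1.1640]
Step 3: x=[5.5476 8.6825 15.6578] v=[-2.1798 3.3009 -1.6582]
Step 4: x=[5.2814 9.0894 15.4525] v=[-2.6623 4.0690 -2.0533]
Step 5: x=[4.9857 9.5474 15.2199] v=[-2.9570 4.5800 -2.3259]
Step 6: x=[4.6815 10.0276 14.9739] v=[-3.0418 4.8022 -2.4604]

Answer: 4.6815 10.0276 14.9739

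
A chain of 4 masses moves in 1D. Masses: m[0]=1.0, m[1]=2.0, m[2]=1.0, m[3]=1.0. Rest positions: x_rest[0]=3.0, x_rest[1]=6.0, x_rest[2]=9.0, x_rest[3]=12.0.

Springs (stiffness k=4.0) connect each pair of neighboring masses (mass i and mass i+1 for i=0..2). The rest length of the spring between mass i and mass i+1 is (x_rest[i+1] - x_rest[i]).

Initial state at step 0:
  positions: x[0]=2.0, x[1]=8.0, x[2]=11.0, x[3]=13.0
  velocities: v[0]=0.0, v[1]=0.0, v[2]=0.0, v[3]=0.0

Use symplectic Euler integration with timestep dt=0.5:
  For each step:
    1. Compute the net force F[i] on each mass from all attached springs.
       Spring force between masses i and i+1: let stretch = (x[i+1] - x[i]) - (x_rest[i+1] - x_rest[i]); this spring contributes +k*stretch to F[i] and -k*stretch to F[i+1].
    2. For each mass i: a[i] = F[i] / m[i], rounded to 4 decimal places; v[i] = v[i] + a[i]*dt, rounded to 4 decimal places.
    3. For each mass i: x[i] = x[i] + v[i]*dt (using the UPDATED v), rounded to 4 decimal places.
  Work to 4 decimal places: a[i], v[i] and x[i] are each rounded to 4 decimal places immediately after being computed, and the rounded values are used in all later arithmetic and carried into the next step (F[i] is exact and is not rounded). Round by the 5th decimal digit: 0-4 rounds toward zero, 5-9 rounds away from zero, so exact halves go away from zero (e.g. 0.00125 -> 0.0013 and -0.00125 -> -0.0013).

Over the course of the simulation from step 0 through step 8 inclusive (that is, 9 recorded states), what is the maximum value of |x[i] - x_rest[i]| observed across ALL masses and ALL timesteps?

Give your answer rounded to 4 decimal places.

Step 0: x=[2.0000 8.0000 11.0000 13.0000] v=[0.0000 0.0000 0.0000 0.0000]
Step 1: x=[5.0000 6.5000 10.0000 14.0000] v=[6.0000 -3.0000 -2.0000 2.0000]
Step 2: x=[6.5000 6.0000 9.5000 14.0000] v=[3.0000 -1.0000 -1.0000 0.0000]
Step 3: x=[4.5000 7.5000 10.0000 12.5000] v=[-4.0000 3.0000 1.0000 -3.0000]
Step 4: x=[2.5000 8.7500 10.5000 11.5000] v=[-4.0000 2.5000 1.0000 -2.0000]
Step 5: x=[3.7500 7.7500 10.2500 12.5000] v=[2.5000 -2.0000 -0.5000 2.0000]
Step 6: x=[6.0000 6.0000 9.7500 14.2500] v=[4.5000 -3.5000 -1.0000 3.5000]
Step 7: x=[5.2500 6.1250 10.0000 14.5000] v=[-1.5000 0.2500 0.5000 0.5000]
Step 8: x=[2.3750 7.7500 10.8750 13.2500] v=[-5.7500 3.2500 1.7500 -2.5000]
Max displacement = 3.5000

Answer: 3.5000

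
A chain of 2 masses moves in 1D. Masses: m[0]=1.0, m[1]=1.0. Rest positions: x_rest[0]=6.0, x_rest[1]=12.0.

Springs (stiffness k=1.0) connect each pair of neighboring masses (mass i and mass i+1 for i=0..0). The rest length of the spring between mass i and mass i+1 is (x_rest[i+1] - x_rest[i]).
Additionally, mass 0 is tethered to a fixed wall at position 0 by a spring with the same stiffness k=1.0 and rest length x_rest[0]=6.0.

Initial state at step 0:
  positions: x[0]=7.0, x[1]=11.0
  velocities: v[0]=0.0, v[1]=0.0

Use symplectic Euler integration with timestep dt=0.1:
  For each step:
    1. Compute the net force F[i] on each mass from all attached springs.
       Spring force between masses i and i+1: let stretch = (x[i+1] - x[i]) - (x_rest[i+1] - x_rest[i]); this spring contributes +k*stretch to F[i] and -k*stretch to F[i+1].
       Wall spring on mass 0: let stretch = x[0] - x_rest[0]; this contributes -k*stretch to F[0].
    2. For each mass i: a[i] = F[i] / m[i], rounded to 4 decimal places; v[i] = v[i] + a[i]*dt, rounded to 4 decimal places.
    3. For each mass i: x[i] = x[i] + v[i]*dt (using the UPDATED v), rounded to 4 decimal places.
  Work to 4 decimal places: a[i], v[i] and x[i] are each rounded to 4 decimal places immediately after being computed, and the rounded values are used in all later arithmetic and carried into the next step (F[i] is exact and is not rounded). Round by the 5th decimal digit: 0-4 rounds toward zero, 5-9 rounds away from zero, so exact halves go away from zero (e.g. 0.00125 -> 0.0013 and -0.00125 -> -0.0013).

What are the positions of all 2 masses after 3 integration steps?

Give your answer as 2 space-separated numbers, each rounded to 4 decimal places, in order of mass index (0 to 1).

Answer: 6.8240 11.1175

Derivation:
Step 0: x=[7.0000 11.0000] v=[0.0000 0.0000]
Step 1: x=[6.9700 11.0200] v=[-0.3000 0.2000]
Step 2: x=[6.9108 11.0595] v=[-0.5920 0.3950]
Step 3: x=[6.8240 11.1175] v=[-0.8682 0.5801]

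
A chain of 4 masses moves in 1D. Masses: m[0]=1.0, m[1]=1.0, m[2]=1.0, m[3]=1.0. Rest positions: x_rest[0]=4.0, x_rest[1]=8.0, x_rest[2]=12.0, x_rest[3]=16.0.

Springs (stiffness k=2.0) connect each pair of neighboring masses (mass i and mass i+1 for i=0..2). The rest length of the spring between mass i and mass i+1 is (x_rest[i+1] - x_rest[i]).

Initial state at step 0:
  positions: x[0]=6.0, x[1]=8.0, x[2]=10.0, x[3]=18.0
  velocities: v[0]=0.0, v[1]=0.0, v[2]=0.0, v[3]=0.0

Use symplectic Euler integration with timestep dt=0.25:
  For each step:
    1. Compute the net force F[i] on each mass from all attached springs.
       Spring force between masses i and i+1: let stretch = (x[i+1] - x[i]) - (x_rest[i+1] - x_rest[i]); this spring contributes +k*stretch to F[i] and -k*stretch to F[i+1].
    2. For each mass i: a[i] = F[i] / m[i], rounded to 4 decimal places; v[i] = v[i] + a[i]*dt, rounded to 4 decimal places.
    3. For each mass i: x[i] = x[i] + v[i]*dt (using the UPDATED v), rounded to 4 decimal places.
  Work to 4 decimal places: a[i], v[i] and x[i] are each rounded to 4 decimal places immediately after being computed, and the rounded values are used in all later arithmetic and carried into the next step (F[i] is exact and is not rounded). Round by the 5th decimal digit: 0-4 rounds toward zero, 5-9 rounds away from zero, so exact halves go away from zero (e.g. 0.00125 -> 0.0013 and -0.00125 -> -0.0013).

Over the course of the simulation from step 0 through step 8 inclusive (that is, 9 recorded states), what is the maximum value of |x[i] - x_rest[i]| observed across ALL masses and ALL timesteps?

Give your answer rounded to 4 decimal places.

Step 0: x=[6.0000 8.0000 10.0000 18.0000] v=[0.0000 0.0000 0.0000 0.0000]
Step 1: x=[5.7500 8.0000 10.7500 17.5000] v=[-1.0000 0.0000 3.0000 -2.0000]
Step 2: x=[5.2813 8.0625 12.0000 16.6563] v=[-1.8750 0.2500 5.0000 -3.3750]
Step 3: x=[4.6602 8.2696 13.3399 15.7305] v=[-2.4844 0.8282 5.3594 -3.7032]
Step 4: x=[3.9903 8.6593 14.3448 15.0059] v=[-2.6797 1.5587 4.0196 -2.8985]
Step 5: x=[3.4040 9.1761 14.7217 14.6986] v=[-2.3452 2.0670 1.5074 -1.2291]
Step 6: x=[3.0392 9.6646 14.4025 14.8942] v=[-1.4592 1.9538 -1.2770 0.7825]
Step 7: x=[3.0026 9.9171 13.5525 15.5284] v=[-0.1465 1.0101 -3.4001 2.5367]
Step 8: x=[3.3303 9.7597 12.4950 16.4156] v=[1.3108 -0.6295 -4.2299 3.5488]
Max displacement = 2.7217

Answer: 2.7217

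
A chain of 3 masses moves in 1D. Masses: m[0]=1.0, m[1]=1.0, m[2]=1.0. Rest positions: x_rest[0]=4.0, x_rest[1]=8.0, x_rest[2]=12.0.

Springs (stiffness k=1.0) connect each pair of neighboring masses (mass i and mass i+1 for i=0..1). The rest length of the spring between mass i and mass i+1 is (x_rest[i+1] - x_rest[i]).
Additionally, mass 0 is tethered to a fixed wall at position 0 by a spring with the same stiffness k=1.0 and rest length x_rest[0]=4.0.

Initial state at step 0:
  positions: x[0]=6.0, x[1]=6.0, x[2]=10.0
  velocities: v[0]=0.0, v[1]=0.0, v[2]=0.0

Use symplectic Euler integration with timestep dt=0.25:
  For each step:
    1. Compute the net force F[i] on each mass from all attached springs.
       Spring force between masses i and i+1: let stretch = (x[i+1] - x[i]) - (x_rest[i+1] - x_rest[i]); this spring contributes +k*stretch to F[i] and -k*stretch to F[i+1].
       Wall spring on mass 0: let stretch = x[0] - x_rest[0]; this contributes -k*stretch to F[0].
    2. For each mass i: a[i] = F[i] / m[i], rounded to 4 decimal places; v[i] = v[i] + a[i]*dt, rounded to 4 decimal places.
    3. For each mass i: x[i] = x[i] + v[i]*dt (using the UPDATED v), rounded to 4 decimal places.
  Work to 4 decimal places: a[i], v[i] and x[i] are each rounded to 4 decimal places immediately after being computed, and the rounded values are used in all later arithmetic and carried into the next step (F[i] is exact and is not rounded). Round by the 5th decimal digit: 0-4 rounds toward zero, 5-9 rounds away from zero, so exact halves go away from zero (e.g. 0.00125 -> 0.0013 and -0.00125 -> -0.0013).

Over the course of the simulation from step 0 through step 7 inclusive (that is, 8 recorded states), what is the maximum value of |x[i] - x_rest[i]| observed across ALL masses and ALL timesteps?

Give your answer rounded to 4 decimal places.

Answer: 2.6575

Derivation:
Step 0: x=[6.0000 6.0000 10.0000] v=[0.0000 0.0000 0.0000]
Step 1: x=[5.6250 6.2500 10.0000] v=[-1.5000 1.0000 0.0000]
Step 2: x=[4.9375 6.6953 10.0156] v=[-2.7500 1.7813 0.0625]
Step 3: x=[4.0513 7.2383 10.0737] v=[-3.5449 2.1719 0.2324]
Step 4: x=[3.1111 7.7593 10.2046] v=[-3.7610 2.0840 0.5236]
Step 5: x=[2.2669 8.1426 10.4327] v=[-3.3767 1.5333 0.9123]
Step 6: x=[1.6483 8.3018 10.7677] v=[-2.4745 0.6369 1.3398]
Step 7: x=[1.3425 8.1993 11.1985] v=[-1.2232 -0.4100 1.7233]
Max displacement = 2.6575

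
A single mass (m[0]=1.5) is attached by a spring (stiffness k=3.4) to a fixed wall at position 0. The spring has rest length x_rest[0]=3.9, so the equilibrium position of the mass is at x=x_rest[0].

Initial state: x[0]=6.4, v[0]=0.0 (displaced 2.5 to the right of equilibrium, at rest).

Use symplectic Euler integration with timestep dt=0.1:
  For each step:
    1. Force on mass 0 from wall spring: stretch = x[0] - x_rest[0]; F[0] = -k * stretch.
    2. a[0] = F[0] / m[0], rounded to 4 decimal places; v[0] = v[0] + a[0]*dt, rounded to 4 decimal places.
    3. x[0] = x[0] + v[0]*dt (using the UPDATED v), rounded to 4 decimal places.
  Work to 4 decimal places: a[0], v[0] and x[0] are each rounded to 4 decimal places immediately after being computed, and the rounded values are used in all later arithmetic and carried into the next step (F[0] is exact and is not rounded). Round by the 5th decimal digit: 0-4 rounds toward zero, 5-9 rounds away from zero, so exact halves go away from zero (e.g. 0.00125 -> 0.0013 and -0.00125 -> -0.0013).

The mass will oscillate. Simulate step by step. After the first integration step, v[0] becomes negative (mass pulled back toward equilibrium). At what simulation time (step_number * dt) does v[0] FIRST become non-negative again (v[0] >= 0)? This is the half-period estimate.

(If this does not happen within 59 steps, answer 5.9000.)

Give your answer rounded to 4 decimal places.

Step 0: x=[6.4000] v=[0.0000]
Step 1: x=[6.3433] v=[-0.5667]
Step 2: x=[6.2313] v=[-1.1205]
Step 3: x=[6.0664] v=[-1.6489]
Step 4: x=[5.8524] v=[-2.1400]
Step 5: x=[5.5942] v=[-2.5825]
Step 6: x=[5.2976] v=[-2.9665]
Step 7: x=[4.9693] v=[-3.2833]
Step 8: x=[4.6167] v=[-3.5257]
Step 9: x=[4.2479] v=[-3.6882]
Step 10: x=[3.8712] v=[-3.7671]
Step 11: x=[3.4951] v=[-3.7606]
Step 12: x=[3.1282] v=[-3.6688]
Step 13: x=[2.7788] v=[-3.4939]
Step 14: x=[2.4548] v=[-3.2398]
Step 15: x=[2.1636] v=[-2.9122]
Step 16: x=[1.9117] v=[-2.5186]
Step 17: x=[1.7049] v=[-2.0679]
Step 18: x=[1.5479] v=[-1.5703]
Step 19: x=[1.4442] v=[-1.0372]
Step 20: x=[1.3961] v=[-0.4806]
Step 21: x=[1.4048] v=[0.0870]
First v>=0 after going negative at step 21, time=2.1000

Answer: 2.1000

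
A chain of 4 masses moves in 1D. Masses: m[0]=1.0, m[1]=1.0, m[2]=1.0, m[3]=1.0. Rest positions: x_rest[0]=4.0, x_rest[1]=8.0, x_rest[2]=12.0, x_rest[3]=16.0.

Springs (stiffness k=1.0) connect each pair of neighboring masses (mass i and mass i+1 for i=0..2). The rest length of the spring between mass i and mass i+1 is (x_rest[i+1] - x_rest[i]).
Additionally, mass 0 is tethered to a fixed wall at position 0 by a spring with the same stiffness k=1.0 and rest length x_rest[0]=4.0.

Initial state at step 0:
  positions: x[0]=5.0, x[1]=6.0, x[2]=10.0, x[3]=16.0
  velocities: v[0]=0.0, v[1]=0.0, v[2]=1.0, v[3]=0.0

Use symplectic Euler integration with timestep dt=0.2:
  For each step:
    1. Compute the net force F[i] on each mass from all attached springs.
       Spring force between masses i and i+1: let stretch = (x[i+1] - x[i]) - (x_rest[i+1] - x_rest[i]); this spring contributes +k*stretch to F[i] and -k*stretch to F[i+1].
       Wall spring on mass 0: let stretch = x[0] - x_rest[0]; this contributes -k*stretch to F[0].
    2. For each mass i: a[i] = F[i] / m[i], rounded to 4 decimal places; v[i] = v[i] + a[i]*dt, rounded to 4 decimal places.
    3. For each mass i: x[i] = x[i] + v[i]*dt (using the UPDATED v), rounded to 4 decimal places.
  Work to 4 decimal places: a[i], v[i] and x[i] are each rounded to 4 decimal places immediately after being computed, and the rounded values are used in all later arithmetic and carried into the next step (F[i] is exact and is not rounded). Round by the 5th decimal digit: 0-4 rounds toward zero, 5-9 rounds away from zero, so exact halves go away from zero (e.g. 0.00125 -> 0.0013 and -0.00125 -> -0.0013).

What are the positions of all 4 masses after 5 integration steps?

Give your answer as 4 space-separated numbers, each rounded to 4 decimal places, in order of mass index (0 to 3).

Answer: 3.1703 7.5279 11.7543 15.1525

Derivation:
Step 0: x=[5.0000 6.0000 10.0000 16.0000] v=[0.0000 0.0000 1.0000 0.0000]
Step 1: x=[4.8400 6.1200 10.2800 15.9200] v=[-0.8000 0.6000 1.4000 -0.4000]
Step 2: x=[4.5376 6.3552 10.6192 15.7744] v=[-1.5120 1.1760 1.6960 -0.7280]
Step 3: x=[4.1264 6.6883 10.9940 15.5826] v=[-2.0560 1.6653 1.8742 -0.9590]
Step 4: x=[3.6526 7.0911 11.3802 15.3673] v=[-2.3689 2.0141 1.9308 -1.0767]
Step 5: x=[3.1703 7.5279 11.7543 15.1525] v=[-2.4117 2.1842 1.8704 -1.0741]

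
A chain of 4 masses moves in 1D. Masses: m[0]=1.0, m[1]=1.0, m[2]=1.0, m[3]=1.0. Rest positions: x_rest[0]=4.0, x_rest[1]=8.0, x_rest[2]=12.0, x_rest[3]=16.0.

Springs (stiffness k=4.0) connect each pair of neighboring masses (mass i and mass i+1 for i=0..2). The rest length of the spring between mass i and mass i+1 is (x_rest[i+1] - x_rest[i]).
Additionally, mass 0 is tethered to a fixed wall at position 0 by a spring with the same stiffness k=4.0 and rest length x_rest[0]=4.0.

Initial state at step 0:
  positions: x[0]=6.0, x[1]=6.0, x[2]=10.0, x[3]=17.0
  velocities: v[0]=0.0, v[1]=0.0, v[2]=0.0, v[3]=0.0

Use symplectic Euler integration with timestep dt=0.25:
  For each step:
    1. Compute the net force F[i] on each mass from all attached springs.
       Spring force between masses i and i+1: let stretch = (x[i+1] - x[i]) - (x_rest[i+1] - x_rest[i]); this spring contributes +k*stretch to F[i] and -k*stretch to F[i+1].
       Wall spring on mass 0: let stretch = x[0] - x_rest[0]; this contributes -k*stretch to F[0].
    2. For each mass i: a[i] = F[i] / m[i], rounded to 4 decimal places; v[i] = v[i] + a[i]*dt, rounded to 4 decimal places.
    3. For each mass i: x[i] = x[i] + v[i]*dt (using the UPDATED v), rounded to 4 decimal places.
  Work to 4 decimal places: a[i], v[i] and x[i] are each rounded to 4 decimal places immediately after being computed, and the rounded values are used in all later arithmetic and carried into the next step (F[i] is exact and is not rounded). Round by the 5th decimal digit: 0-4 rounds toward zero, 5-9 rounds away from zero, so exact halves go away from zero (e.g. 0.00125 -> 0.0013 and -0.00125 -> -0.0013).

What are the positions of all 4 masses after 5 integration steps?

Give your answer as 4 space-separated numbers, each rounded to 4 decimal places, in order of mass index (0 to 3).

Step 0: x=[6.0000 6.0000 10.0000 17.0000] v=[0.0000 0.0000 0.0000 0.0000]
Step 1: x=[4.5000 7.0000 10.7500 16.2500] v=[-6.0000 4.0000 3.0000 -3.0000]
Step 2: x=[2.5000 8.3125 11.9375 15.1250] v=[-8.0000 5.2500 4.7500 -4.5000]
Step 3: x=[1.3281 9.0781 13.0156 14.2031] v=[-4.6875 3.0625 4.3125 -3.6875]
Step 4: x=[1.7617 8.8906 13.4062 13.9844] v=[1.7344 -0.7500 1.5625 -0.8750]
Step 5: x=[3.5371 8.0498 12.8125 14.6211] v=[7.1016 -3.3633 -2.3749 2.5468]

Answer: 3.5371 8.0498 12.8125 14.6211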